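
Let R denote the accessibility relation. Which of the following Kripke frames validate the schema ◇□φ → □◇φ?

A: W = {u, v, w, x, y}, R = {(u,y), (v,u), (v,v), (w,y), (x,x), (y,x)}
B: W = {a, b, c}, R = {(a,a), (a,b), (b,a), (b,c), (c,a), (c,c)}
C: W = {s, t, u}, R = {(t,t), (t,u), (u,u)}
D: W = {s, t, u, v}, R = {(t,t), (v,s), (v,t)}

B, C

The schema corresponds to convergence: ∀x ∀y ∀z (Rxy ∧ Rxz → ∃w (Ryw ∧ Rzw)).
A: fails — Rvv and Rvu but v and u have no common successor.
B: ✓.
C: ✓.
D: fails — Rvt and Rvs but t and s have no common successor.
Valid on: B, C.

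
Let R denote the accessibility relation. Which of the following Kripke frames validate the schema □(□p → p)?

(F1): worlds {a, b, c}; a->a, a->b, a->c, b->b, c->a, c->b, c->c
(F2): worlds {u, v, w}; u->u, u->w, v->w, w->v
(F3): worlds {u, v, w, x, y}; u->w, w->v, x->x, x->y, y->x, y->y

(F1)

Frame correspondent (Sahlqvist): ∀x ∀y (Rxy → Ryy) — i.e. shift-reflexivity.
(F1): holds.
(F2): fails — Rvw but not Rww.
(F3): fails — Ruw but not Rww.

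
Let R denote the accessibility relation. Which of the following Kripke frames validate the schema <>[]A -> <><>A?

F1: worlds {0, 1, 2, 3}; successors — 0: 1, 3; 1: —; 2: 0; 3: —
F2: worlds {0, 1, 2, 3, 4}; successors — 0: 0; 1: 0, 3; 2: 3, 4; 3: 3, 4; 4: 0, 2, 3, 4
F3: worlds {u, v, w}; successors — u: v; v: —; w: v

F2

This is the axiom for a generalized confluence (Geach) condition; its first-order frame correspondent is forall x forall y (xRy -> exists w (yRw & x R^2 w)).
F1: fails — 0R1 but no w with 1Rw and 0R²w.
F2: condition met.
F3: fails — uRv but no t with vRt and uR²t.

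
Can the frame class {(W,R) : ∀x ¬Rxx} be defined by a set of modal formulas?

Not definable by any modal formula

Modal frame validity is preserved under surjective bounded morphisms.
The 2-cycle (worlds s,t with s→t→s) is irreflexive, and the map sending every world to a single reflexive point • is a surjective bounded morphism (forth: every edge maps to (•,•); back: every world has a successor). So any modal formula valid on the 2-cycle is also valid on the reflexive point, which is not irreflexive.
So the class is not modally definable.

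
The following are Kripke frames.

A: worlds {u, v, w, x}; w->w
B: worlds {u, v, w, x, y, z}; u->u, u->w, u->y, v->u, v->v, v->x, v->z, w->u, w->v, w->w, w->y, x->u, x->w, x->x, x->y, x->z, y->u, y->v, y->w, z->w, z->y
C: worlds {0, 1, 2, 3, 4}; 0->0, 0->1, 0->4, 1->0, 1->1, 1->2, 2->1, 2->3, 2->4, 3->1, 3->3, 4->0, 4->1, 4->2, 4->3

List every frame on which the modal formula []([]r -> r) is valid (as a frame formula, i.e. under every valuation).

This is the axiom for shift-reflexivity; its first-order frame correspondent is forall x forall y (Rxy -> Ryy).
A: ✓.
B: fails — Rvz but not Rzz.
C: fails — R12 but not R22.
Valid on: A.

A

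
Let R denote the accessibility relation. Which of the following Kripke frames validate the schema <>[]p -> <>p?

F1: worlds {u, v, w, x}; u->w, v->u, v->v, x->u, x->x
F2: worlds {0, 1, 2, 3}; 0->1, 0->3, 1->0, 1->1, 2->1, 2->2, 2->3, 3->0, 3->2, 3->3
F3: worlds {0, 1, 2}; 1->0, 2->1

F2

This is the axiom for a generalized confluence (Geach) condition; its first-order frame correspondent is forall x forall y (xRy -> exists w (yRw & xRw)).
F1: fails — uRw but no t with wRt and uRt.
F2: ✓.
F3: fails — 1R0 but no w with 0Rw and 1Rw.
Valid on: F2.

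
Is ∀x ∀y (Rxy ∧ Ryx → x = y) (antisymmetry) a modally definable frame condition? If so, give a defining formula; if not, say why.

Any modally definable frame class is closed under surjective bounded morphisms.
The 4-cycle (worlds 0,1,2,3 with 0→1→2→3→0) is antisymmetric. Sending even-indexed worlds to • and odd-indexed worlds to ∘ is a surjective bounded morphism onto the two-world frame with •↔∘, which is not antisymmetric.
So the class is not modally definable.

No — not modally definable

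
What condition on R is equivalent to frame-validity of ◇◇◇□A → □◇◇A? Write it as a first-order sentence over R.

This is a Sahlqvist (Geach-type) schema ◇^3□^1A → □^1◇^2A.
First-order correspondent: ∀x ∀y ∀z ((xR³y ∧ xRz) → ∃w (yRw ∧ zR²w)).

∀x ∀y ∀z ((xR³y ∧ xRz) → ∃w (yRw ∧ zR²w))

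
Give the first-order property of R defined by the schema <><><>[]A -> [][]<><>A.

This is a Sahlqvist (Geach-type) schema ◇^3□^1A → □^2◇^2A.
First-order correspondent: forall x forall y forall z ((x R^3 y & x R^2 z) -> exists w (yRw & z R^2 w)).

forall x forall y forall z ((x R^3 y & x R^2 z) -> exists w (yRw & z R^2 w))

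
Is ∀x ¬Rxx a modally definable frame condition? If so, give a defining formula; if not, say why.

No — not modally definable

Any modally definable frame class is closed under surjective bounded morphisms.
The 4-cycle (worlds s,t,u,v with s→t→u→v→s) is irreflexive, and the map sending every world to a single reflexive point • is a surjective bounded morphism (forth: every edge maps to (•,•); back: every world has a successor). So any modal formula valid on the 4-cycle is also valid on the reflexive point, which is not irreflexive.
So the class is not modally definable.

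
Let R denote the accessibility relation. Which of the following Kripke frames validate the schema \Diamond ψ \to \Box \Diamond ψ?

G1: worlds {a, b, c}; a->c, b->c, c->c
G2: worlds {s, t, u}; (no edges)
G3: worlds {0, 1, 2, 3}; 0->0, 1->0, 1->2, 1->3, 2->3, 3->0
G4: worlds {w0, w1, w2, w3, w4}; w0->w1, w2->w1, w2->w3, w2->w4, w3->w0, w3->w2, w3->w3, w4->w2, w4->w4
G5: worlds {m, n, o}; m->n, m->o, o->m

G1, G2

The schema corresponds to the Euclidean property: \forall x \forall y \forall z (Rxy \wedge Rxz \to Ryz).
G1: condition met.
G2: condition met.
G3: fails — R10 and R12 but not R02.
G4: fails — Rw0w1 and Rw0w1 but not Rw1w1.
G5: fails — Rmo and Rmo but not Roo.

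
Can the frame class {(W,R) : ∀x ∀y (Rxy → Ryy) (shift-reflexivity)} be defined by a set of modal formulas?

Definable; □(□p → p) defines it

This is a Sahlqvist condition; the T□ axiom □(□p → p) defines it.
Suppose □(□p→p) is valid. Take Rxy and set V(p)={w : Ryw}. Then at y, □p holds; since □(□p→p) at x, □p→p at y, so p at y, i.e. Ryy.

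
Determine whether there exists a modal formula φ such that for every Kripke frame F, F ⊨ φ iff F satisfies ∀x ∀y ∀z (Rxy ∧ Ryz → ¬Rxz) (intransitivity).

No — not modally definable

Any modally definable frame class is closed under surjective bounded morphisms.
The 7-cycle (worlds 0,1,2,3,4,5,6 with 0→1→2→3→4→5→6→0) is intransitive. Mapping every world to a single reflexive point • is a surjective bounded morphism; the reflexive point is not intransitive (R••∧R•• but R••).
Hence intransitivity is not modally definable.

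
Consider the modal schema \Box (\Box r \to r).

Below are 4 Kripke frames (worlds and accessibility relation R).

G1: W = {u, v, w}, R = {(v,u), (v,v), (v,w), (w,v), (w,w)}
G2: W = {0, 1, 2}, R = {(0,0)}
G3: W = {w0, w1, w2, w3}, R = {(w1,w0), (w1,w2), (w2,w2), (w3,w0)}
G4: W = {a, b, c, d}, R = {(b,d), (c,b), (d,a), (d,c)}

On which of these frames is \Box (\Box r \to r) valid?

G2

Frame correspondent (Sahlqvist): \forall x \forall y (Rxy \to Ryy) — i.e. shift-reflexivity.
G1: fails — Rvu but not Ruu.
G2: satisfies the condition.
G3: fails — Rw1w0 but not Rw0w0.
G4: fails — Rdc but not Rcc.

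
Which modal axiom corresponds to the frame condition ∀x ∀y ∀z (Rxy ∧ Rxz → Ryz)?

This is the Euclidean property; the standard corresponding axiom is 5: ◇s → □◇s.
Suppose ◇s→□◇s is valid. Take Rxy, Rxz and set V(s)={y}. Then ◇s at x, so □◇s at x, so ◇s at z, so some w with Rzw has s; w=y, i.e. Rzy. By symmetry of the argument, Ryz.

◇s → □◇s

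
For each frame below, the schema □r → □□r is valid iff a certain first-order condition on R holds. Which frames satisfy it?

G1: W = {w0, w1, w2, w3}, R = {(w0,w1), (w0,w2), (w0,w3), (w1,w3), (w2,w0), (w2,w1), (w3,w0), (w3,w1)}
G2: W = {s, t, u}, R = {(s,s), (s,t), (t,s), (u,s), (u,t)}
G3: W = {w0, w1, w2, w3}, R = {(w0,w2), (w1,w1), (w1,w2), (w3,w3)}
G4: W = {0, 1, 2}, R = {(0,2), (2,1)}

G3

Frame correspondent (Sahlqvist): ∀x ∀y ∀z (Rxy ∧ Ryz → Rxz) — i.e. transitivity.
G1: fails — Rw3w1 and Rw1w3 but not Rw3w3.
G2: fails — Rts and Rst but not Rtt.
G3: satisfies the condition.
G4: fails — R02 and R21 but not R01.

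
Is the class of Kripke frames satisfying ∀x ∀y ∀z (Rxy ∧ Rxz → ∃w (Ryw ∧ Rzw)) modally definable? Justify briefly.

Yes — defined by ◇□p → □◇p

This is a Sahlqvist condition; the .2 axiom ◇□p → □◇p defines it.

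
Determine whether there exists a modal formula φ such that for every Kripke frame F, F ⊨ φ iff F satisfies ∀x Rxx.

Definable; □p → p defines it

This is a Sahlqvist condition; the T axiom □p → p defines it.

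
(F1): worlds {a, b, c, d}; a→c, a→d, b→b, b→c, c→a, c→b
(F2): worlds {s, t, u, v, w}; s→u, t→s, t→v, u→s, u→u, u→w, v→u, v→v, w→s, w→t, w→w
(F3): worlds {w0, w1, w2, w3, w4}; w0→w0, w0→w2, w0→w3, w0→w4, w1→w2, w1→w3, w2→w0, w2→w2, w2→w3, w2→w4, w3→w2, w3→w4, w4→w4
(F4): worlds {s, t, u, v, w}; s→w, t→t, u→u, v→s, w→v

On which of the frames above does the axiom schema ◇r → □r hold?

(F4)

Frame correspondent (Sahlqvist): ∀x ∀y ∀z (Rxy ∧ Rxz → y = z) — i.e. partial functionality.
(F1): fails — a sees both c and d.
(F2): fails — t sees both s and v.
(F3): fails — w0 sees both w0 and w2.
(F4): holds.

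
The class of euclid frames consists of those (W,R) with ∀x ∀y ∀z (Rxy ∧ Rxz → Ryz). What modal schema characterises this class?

This is the Euclidean property; the standard corresponding axiom is 5: ◇s → □◇s.

◇s → □◇s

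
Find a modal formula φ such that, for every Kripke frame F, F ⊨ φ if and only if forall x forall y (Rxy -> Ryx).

This is symmetry; the standard corresponding axiom is B: q → □◇q.

q → □◇q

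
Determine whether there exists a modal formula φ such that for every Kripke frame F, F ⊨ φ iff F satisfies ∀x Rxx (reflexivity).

This is a Sahlqvist condition; the T axiom □r → r defines it.

Yes, by □r → r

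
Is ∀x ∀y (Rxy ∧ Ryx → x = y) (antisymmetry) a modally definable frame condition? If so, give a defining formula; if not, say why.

No — not modally definable

If a class were modally definable it would be closed under surjective bounded morphisms (Goldblatt–Thomason).
The 4-cycle (worlds s,t,u,v with s→t→u→v→s) is antisymmetric. Sending even-indexed worlds to a and odd-indexed worlds to b is a surjective bounded morphism onto the two-world frame with a↔b, which is not antisymmetric.
Hence antisymmetry is not modally definable.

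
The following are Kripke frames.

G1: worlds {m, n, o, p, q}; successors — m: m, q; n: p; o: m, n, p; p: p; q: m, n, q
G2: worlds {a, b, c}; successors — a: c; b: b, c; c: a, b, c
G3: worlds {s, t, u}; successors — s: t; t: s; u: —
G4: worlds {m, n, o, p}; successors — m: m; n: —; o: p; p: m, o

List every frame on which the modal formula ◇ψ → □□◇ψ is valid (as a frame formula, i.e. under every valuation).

The schema corresponds to a generalized confluence (Geach) condition: ∀x ∀y ∀z ((xRy ∧ xR²z) → ∃w (y = w ∧ zRw)).
G1: fails — mRm, mR²n but no w with m=w and nRw.
G2: fails — bRb, bR²a but no w with b=w and aRw.
G3: holds.
G4: fails — oRp, oR²m but no w with p=w and mRw.
Valid on: G3.

G3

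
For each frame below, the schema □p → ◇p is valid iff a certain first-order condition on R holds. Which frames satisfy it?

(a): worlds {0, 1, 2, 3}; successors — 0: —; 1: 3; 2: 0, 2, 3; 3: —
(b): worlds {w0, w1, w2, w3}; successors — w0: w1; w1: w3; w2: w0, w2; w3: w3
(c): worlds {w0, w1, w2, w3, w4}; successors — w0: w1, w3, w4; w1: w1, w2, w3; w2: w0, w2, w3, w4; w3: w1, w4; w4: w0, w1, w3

This is the axiom for seriality; its first-order frame correspondent is ∀x ∃y Rxy.
(a): fails — world 0 has no successor.
(b): ✓.
(c): ✓.

(b), (c)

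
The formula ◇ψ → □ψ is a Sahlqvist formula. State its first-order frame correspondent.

partial functionality

Suppose ◇ψ→□ψ is valid. Take Rxy, Rxz and set V(ψ)={y}. Then ◇ψ at x, so □ψ at x, so ψ at z, i.e. z=y.
The converse is a direct semantic check.
Frame condition: ∀x ∀y ∀z (Rxy ∧ Rxz → y = z).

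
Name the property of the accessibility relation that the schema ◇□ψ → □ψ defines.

This is a form of the 5 axiom.
It corresponds to the Euclidean property: ∀x ∀y ∀z (Rxy ∧ Rxz → Ryz).

The Euclidean property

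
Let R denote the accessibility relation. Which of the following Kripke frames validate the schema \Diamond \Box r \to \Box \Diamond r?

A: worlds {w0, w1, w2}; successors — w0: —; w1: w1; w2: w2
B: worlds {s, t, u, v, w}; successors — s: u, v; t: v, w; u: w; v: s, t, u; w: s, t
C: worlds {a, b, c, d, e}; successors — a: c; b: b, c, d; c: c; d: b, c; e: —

The schema corresponds to convergence: \forall x \forall y \forall z (Rxy \wedge Rxz \to \exists w (Ryw \wedge Rzw)).
A: ✓.
B: fails — Rsv and Rsu but v and u have no common successor.
C: ✓.
Valid on: A, C.

A, C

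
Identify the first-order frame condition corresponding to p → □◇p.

This is the B axiom.
It corresponds to symmetry: ∀x ∀y (Rxy → Ryx).

Symmetry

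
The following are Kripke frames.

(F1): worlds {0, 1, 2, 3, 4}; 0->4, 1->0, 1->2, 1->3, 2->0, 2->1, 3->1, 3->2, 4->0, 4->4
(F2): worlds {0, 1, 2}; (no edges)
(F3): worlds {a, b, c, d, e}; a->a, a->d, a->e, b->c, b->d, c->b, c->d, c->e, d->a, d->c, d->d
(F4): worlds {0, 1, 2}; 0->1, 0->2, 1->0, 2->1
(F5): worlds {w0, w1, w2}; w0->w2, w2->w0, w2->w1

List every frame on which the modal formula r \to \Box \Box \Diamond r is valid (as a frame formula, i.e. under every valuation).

Frame correspondent (Sahlqvist): \forall x \forall z (x R^2 z \to \exists w (x = w \wedge zRw)) — i.e. a generalized confluence (Geach) condition.
(F1): fails — 0R²0 but no w with 0=w and 0Rw.
(F2): holds.
(F3): fails — aR²c but no w with a=w and cRw.
(F4): fails — 0R²0 but no w with 0=w and 0Rw.
(F5): fails — w0R²w0 but no w with w0=w and w0Rw.

(F2)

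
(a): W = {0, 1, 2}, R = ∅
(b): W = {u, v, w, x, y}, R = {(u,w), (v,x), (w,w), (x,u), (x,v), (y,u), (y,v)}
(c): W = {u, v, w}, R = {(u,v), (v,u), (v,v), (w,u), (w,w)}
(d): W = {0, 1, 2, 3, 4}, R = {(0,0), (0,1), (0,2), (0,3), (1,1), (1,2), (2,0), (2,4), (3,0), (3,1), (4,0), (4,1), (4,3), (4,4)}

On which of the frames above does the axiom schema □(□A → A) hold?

This is the axiom for shift-reflexivity; its first-order frame correspondent is ∀x ∀y (Rxy → Ryy).
(a): condition met.
(b): fails — Rvx but not Rxx.
(c): fails — Rwu but not Ruu.
(d): fails — R02 but not R22.

(a)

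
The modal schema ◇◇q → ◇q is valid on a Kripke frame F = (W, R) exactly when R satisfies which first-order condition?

This is frame-equivalent to □q → □□q (substitute ¬q for q and contrapose).
Suppose □q→□□q is valid. Take Rxy, Ryz and set V(q)={w : Rxw}. Then □q at x, so □□q at x, so □q at y, so q at z, i.e. Rxz.

transitivity: ∀x ∀y ∀z (Rxy ∧ Ryz → Rxz)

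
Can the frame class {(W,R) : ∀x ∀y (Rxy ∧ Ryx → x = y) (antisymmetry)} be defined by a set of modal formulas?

Not modally definable

Any modally definable frame class is closed under surjective bounded morphisms.
The 6-cycle (worlds 0,1,2,3,4,5 with 0→1→2→3→4→5→0) is antisymmetric. Sending even-indexed worlds to s and odd-indexed worlds to t is a surjective bounded morphism onto the two-world frame with s↔t, which is not antisymmetric.
So no modal formula (or set of formulas) defines exactly the antisymmetric frames.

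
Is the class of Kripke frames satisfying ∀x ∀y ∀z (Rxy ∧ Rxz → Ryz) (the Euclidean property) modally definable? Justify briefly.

Definable; ◇r → □◇r defines it

This is a Sahlqvist condition; the 5 axiom ◇r → □◇r defines it.
Suppose ◇r→□◇r is valid. Take Rxy, Rxz and set V(r)={y}. Then ◇r at x, so □◇r at x, so ◇r at z, so some w with Rzw has r; w=y, i.e. Rzy. By symmetry of the argument, Ryz.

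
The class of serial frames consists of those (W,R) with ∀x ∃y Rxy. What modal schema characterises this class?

This is seriality; the standard corresponding axiom is D: □p → ◇p.

□p → ◇p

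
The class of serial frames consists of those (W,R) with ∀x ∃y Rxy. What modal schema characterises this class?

A defining formula is □ψ → ◇ψ (the D axiom).

□ψ → ◇ψ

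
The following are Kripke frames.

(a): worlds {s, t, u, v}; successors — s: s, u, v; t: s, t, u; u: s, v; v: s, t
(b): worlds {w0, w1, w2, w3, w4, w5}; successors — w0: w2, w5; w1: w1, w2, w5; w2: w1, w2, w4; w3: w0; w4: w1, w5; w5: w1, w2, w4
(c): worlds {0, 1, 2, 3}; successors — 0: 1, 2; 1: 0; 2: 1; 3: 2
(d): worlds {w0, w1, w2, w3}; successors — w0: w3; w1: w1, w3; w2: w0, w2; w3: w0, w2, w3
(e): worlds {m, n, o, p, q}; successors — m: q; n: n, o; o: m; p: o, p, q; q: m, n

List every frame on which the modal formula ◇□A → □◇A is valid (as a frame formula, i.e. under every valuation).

Frame correspondent (Sahlqvist): ∀x ∀y ∀z (Rxy ∧ Rxz → ∃w (Ryw ∧ Rzw)) — i.e. convergence.
(a): ✓.
(b): ✓.
(c): fails — R02 and R01 but 2 and 1 have no common successor.
(d): fails — Rw2w2 and Rw2w0 but w2 and w0 have no common successor.
(e): fails — Rnn and Rno but n and o have no common successor.
Valid on: (a), (b).

(a), (b)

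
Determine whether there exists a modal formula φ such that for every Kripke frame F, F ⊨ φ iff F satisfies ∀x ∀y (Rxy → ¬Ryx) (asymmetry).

No — not modally definable

Any modally definable frame class is closed under surjective bounded morphisms.
The 5-cycle (worlds s,t,u,v,w with s→t→u→v→w→s) is asymmetric. Mapping every world to a single reflexive point • is a surjective bounded morphism, and the reflexive point is not asymmetric (R•• but asymmetry requires ¬R••).
So no modal formula (or set of formulas) defines exactly the asymmetric frames.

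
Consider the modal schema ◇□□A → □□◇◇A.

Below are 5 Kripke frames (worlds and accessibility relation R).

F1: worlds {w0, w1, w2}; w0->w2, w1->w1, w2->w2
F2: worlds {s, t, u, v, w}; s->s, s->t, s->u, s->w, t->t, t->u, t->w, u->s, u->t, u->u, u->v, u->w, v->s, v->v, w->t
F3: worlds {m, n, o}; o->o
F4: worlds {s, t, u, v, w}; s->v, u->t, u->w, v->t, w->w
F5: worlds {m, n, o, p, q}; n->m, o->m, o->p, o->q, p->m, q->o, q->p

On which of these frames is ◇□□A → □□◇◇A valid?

The schema corresponds to a generalized confluence (Geach) condition: ∀x ∀y ∀z ((xRy ∧ xR²z) → ∃w (yR²w ∧ zR²w)).
F1: holds.
F2: holds.
F3: holds.
F4: fails — sRv, sR²t but no w* with vR²w* and tR²w*.
F5: fails — oRm, oR²m but no w with mR²w and mR²w.
Valid on: F1, F2, F3.

F1, F2, F3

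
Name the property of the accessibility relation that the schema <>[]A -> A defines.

Symmetry

Replacing A by ¬A and contraposing gives the equivalent schema A → □◇A.
Suppose A→□◇A is valid. Take Rxy and set V(A)={x}. Then A at x, so □◇A at x, so ◇A at y, so some z with Ryz has A; z=x, i.e. Ryx.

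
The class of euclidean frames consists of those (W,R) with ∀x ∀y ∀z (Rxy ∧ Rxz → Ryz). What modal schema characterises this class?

◇r → □◇r

The condition is the Euclidean property. The 5 schema ◇r → □◇r defines it.
Suppose ◇r→□◇r is valid. Take Rxy, Rxz and set V(r)={y}. Then ◇r at x, so □◇r at x, so ◇r at z, so some w with Rzw has r; w=y, i.e. Rzy. By symmetry of the argument, Ryz.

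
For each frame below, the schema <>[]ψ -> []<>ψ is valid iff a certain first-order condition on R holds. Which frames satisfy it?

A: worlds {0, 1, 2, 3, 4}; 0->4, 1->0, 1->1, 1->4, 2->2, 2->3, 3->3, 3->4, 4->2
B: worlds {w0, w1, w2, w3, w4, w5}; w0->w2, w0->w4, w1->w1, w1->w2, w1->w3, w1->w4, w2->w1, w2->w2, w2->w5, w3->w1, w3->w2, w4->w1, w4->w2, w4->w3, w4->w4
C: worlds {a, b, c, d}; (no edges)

C

This is the axiom for convergence; its first-order frame correspondent is forall x forall y forall z (Rxy & Rxz -> exists w (Ryw & Rzw)).
A: fails — R10 and R14 but 0 and 4 have no common successor.
B: fails — Rw2w5 and Rw2w5 but w5 and w5 have no common successor.
C: satisfies the condition.
Valid on: C.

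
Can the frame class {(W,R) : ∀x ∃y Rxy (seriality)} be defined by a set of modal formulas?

Yes: it is seriality, defined by the D schema □p → ◇p.
Suppose □p→◇p is valid. At any x set V(p)=W. Then □p at x, so ◇p at x, so x has a successor.

Definable; □p → ◇p defines it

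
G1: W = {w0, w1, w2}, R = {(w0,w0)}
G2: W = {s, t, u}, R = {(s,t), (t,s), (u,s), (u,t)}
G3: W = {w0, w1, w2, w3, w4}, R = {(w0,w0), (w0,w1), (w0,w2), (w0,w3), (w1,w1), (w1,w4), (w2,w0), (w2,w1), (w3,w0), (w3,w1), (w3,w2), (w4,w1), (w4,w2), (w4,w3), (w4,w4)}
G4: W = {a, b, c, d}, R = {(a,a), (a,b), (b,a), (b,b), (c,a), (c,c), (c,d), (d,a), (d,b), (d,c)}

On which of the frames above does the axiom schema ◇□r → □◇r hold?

G1, G3, G4

The schema corresponds to convergence: ∀x ∀y ∀z (Rxy ∧ Rxz → ∃w (Ryw ∧ Rzw)).
G1: ✓.
G2: fails — Rus and Rut but s and t have no common successor.
G3: ✓.
G4: ✓.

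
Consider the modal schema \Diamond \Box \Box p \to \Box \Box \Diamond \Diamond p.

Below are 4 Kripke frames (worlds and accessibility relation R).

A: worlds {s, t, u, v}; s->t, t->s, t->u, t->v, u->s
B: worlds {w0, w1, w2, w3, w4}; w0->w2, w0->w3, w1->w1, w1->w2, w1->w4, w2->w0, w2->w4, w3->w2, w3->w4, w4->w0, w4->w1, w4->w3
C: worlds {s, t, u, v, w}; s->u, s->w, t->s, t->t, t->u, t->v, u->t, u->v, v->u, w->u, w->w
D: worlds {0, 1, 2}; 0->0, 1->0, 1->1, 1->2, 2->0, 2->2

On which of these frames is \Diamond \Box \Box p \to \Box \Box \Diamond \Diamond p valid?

This is the axiom for a generalized confluence (Geach) condition; its first-order frame correspondent is \forall x \forall y \forall z ((xRy \wedge x R^2 z) \to \exists w (y R^2 w \wedge z R^2 w)).
A: fails — sRt, sR²v but no w with tR²w and vR²w.
B: ✓.
C: ✓.
D: ✓.
Valid on: B, C, D.

B, C, D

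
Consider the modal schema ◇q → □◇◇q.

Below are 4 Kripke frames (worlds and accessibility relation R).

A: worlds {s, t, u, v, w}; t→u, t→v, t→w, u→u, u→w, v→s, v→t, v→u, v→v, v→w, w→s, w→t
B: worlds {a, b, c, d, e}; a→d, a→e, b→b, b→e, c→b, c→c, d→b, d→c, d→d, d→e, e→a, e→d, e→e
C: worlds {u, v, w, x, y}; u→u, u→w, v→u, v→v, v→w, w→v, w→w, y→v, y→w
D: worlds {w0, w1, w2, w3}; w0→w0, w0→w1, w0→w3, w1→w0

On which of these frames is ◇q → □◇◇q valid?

C

Frame correspondent (Sahlqvist): ∀x ∀y ∀z ((xRy ∧ xRz) → ∃w (y = w ∧ zR²w)) — i.e. a generalized confluence (Geach) condition.
A: fails — tRv, tRu but no w* with v=w* and uR²w*.
B: fails — cRc, cRb but no w with c=w and bR²w.
C: holds.
D: fails — w0Rw0, w0Rw3 but no w with w0=w and w3R²w.
Valid on: C.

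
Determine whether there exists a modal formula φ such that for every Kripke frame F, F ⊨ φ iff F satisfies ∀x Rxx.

This is a Sahlqvist condition; the T axiom □q → q defines it.

Definable; □q → q defines it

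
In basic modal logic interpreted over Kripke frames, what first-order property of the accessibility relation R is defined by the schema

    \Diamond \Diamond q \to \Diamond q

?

Replacing q by ¬q and contraposing gives the equivalent schema □q → □□q.
Suppose □q→□□q is valid. Take Rxy, Ryz and set V(q)={w : Rxw}. Then □q at x, so □□q at x, so □q at y, so q at z, i.e. Rxz.

Transitivity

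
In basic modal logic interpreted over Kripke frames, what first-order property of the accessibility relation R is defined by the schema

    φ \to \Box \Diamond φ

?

symmetry

This is the B axiom.
Its frame correspondent is symmetry — \forall x \forall y (Rxy \to Ryx).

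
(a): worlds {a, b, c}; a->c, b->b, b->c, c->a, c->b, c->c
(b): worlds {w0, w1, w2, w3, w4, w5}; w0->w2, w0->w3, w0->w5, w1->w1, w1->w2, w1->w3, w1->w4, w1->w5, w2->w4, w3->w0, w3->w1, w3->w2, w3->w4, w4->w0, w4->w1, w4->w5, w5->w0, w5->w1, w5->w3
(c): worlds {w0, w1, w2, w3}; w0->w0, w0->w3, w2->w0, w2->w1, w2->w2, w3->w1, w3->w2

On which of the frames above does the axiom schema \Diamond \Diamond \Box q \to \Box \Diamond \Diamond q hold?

(a)

Frame correspondent (Sahlqvist): \forall x \forall y \forall z ((x R^2 y \wedge xRz) \to \exists w (yRw \wedge z R^2 w)) — i.e. a generalized confluence (Geach) condition.
(a): condition met.
(b): fails — w0R²w2, w0Rw2 but no w with w2Rw and w2R²w.
(c): fails — w0R²w1, w0Rw0 but no w with w1Rw and w0R²w.
Valid on: (a).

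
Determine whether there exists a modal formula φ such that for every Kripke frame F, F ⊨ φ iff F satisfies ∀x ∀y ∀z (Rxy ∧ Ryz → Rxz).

Yes: it is transitivity, defined by the 4 schema □p → □□p.
Suppose □p→□□p is valid. Take Rxy, Ryz and set V(p)={w : Rxw}. Then □p at x, so □□p at x, so □p at y, so p at z, i.e. Rxz.

Yes, by □p → □□p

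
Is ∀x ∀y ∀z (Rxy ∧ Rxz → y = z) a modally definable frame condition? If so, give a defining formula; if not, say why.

Yes: it is partial functionality, defined by the CD schema ◇q → □q.
Suppose ◇q→□q is valid. Take Rxy, Rxz and set V(q)={y}. Then ◇q at x, so □q at x, so q at z, i.e. z=y.

Yes — defined by ◇q → □q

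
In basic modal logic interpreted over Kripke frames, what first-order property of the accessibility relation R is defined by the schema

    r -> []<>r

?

symmetry: forall x forall y (Rxy -> Ryx)

Suppose r→□◇r is valid. Take Rxy and set V(r)={x}. Then r at x, so □◇r at x, so ◇r at y, so some z with Ryz has r; z=x, i.e. Ryx.
Conversely, any frame satisfying forall x forall y (Rxy -> Ryx) validates the schema.
So the correspondent is symmetry.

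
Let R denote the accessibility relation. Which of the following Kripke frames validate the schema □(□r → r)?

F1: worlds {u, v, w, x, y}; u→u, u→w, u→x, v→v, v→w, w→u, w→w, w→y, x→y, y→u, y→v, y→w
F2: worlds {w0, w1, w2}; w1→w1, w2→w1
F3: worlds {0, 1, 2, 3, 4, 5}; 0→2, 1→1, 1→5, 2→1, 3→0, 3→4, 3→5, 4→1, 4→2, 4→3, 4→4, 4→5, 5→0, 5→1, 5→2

F2

The schema corresponds to shift-reflexivity: ∀x ∀y (Rxy → Ryy).
F1: fails — Rux but not Rxx.
F2: satisfies the condition.
F3: fails — R02 but not R22.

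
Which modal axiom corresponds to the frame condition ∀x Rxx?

□p → p

This is reflexivity; the standard corresponding axiom is T: □p → p.
Suppose □p→p is valid. At any x set V(p)={w : Rxw}. Then □p holds at x, so p holds at x, i.e. Rxx.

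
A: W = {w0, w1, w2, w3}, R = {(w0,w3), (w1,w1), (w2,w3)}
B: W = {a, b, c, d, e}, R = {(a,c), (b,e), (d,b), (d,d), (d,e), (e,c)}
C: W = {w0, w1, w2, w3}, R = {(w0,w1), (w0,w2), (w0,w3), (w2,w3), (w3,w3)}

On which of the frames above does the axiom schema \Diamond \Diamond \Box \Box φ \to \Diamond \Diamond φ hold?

Frame correspondent (Sahlqvist): \forall x \forall y (x R^2 y \to \exists w (y R^2 w \wedge x R^2 w)) — i.e. a generalized confluence (Geach) condition.
A: ✓.
B: fails — bR²c but no w with cR²w and bR²w.
C: ✓.

A, C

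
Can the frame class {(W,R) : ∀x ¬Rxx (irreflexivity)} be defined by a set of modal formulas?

Modal frame validity is preserved under surjective bounded morphisms.
The 5-cycle (worlds s,t,u,v,w with s→t→u→v→w→s) is irreflexive, and the map sending every world to a single reflexive point • is a surjective bounded morphism (forth: every edge maps to (•,•); back: every world has a successor). So any modal formula valid on the 5-cycle is also valid on the reflexive point, which is not irreflexive.
Hence irreflexivity is not modally definable.

Not definable by any modal formula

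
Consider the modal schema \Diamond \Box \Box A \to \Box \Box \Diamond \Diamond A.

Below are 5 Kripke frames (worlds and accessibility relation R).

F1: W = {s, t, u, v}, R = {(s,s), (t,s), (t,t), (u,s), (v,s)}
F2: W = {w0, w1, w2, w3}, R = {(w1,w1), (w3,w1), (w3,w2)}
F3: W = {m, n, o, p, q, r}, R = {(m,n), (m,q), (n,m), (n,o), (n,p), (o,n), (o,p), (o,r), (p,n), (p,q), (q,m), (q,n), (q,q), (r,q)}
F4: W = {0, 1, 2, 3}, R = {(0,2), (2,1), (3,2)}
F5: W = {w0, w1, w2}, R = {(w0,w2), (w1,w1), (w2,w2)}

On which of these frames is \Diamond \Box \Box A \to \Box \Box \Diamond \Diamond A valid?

F1, F3, F5

This is the axiom for a generalized confluence (Geach) condition; its first-order frame correspondent is \forall x \forall y \forall z ((xRy \wedge x R^2 z) \to \exists w (y R^2 w \wedge z R^2 w)).
F1: holds.
F2: fails — w3Rw2, w3R²w1 but no w with w2R²w and w1R²w.
F3: holds.
F4: fails — 0R2, 0R²1 but no w with 2R²w and 1R²w.
F5: holds.
Valid on: F1, F3, F5.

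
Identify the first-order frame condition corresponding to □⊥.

emptiness of R

This is the Ver axiom.
It corresponds to emptiness of R: ∀x ∀y ¬Rxy.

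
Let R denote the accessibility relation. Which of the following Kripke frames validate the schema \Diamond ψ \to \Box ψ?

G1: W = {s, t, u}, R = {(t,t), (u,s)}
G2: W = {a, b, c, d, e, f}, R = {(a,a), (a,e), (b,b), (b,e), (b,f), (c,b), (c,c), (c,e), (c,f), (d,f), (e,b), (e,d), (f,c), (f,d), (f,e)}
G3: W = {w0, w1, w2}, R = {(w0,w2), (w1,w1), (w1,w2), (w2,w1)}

The schema corresponds to partial functionality: \forall x \forall y \forall z (Rxy \wedge Rxz \to y = z).
G1: holds.
G2: fails — a sees both a and e.
G3: fails — w1 sees both w1 and w2.

G1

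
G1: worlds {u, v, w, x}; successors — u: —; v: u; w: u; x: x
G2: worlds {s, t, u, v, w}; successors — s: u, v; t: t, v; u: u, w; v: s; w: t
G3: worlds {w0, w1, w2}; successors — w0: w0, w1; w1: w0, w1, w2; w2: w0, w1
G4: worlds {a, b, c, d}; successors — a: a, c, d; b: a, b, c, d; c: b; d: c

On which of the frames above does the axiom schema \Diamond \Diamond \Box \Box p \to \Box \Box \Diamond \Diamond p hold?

This is the axiom for a generalized confluence (Geach) condition; its first-order frame correspondent is \forall x \forall y \forall z ((x R^2 y \wedge x R^2 z) \to \exists w (y R^2 w \wedge z R^2 w)).
G1: ✓.
G2: fails — sR²s, sR²w but no w* with sR²w* and wR²w*.
G3: ✓.
G4: ✓.

G1, G3, G4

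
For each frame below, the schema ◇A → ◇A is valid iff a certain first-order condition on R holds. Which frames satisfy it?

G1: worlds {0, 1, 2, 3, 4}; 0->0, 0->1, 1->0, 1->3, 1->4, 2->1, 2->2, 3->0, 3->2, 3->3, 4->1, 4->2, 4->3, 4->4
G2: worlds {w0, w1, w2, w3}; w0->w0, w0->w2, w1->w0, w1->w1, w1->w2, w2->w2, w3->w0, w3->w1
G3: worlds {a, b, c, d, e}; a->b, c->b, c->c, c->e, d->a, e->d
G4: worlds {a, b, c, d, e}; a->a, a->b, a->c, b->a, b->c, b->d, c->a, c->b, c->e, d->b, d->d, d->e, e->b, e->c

G1, G2, G3, G4

This is the axiom for a generalized confluence (Geach) condition; its first-order frame correspondent is ∀x ∀y (xRy → ∃w (y = w ∧ xRw)).
G1: condition met.
G2: condition met.
G3: condition met.
G4: condition met.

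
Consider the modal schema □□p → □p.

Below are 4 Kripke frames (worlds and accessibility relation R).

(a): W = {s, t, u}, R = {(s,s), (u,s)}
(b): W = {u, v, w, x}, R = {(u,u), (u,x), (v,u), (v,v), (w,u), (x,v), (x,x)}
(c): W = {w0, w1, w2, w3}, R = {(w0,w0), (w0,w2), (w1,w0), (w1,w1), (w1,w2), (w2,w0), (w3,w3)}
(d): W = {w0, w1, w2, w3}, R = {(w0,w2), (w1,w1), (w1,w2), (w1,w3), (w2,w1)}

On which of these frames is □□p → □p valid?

(a), (b), (c)

This is the axiom for density; its first-order frame correspondent is ∀x ∀y (Rxy → ∃z (Rxz ∧ Rzy)).
(a): condition met.
(b): condition met.
(c): condition met.
(d): fails — Rw0w2 but no z with Rw0z and Rzw2.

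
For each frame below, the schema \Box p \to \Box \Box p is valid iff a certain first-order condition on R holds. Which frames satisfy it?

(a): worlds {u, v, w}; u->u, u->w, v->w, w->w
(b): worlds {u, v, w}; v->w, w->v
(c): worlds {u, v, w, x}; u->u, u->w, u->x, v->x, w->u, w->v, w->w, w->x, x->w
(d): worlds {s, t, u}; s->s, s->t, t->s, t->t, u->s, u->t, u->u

Frame correspondent (Sahlqvist): \forall x \forall y \forall z (Rxy \wedge Ryz \to Rxz) — i.e. transitivity.
(a): condition met.
(b): fails — Rwv and Rvw but not Rww.
(c): fails — Rxw and Rwu but not Rxu.
(d): condition met.
Valid on: (a), (d).

(a), (d)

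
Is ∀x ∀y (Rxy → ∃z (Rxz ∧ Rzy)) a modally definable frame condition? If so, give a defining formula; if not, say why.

Yes: it is density, defined by the C4 schema □□q → □q.
Suppose □□q→□q is valid. Take Rxy and set V(q)={w : xR²w}. Then □□q at x, so □q at x, so q at y, i.e. ∃z(Rxz∧Rzy).

Definable; □□q → □q defines it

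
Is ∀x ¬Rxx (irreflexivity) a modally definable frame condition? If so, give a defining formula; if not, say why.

No

Any modally definable frame class is closed under surjective bounded morphisms.
The 2-cycle (worlds a,b with a→b→a) is irreflexive, and the map sending every world to a single reflexive point • is a surjective bounded morphism (forth: every edge maps to (•,•); back: every world has a successor). So any modal formula valid on the 2-cycle is also valid on the reflexive point, which is not irreflexive.
So no modal formula (or set of formulas) defines exactly the irreflexive frames.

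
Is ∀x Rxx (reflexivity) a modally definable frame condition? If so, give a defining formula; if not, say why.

The condition is reflexivity. A defining modal formula is □p → p.
Suppose □p→p is valid. At any x set V(p)={w : Rxw}. Then □p holds at x, so p holds at x, i.e. Rxx.

Yes — defined by □p → p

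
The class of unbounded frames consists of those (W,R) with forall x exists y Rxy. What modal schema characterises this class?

This is seriality; the standard corresponding axiom is D: □q → ◇q.
Suppose □q→◇q is valid. At any x set V(q)=W. Then □q at x, so ◇q at x, so x has a successor.

□q → ◇q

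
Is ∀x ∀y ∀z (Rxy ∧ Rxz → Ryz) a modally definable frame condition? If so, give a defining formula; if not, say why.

Definable; ◇r → □◇r defines it

The condition is the Euclidean property. A defining modal formula is ◇r → □◇r.
Suppose ◇r→□◇r is valid. Take Rxy, Rxz and set V(r)={y}. Then ◇r at x, so □◇r at x, so ◇r at z, so some w with Rzw has r; w=y, i.e. Rzy. By symmetry of the argument, Ryz.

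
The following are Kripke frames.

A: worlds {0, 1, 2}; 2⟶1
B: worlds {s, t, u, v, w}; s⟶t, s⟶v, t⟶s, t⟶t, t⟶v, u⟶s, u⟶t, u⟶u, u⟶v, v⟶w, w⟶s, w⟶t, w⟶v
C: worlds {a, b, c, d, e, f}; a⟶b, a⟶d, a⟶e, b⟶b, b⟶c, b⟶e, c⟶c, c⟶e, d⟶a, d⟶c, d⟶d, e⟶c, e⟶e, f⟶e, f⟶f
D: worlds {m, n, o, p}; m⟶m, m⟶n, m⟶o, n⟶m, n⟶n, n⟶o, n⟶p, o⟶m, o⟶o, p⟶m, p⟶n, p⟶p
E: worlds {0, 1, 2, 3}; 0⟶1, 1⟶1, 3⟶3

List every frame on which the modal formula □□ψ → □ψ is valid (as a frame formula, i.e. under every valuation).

This is the axiom for density; its first-order frame correspondent is ∀x ∀y (Rxy → ∃z (Rxz ∧ Rzy)).
A: fails — R21 but no z with R2z and Rz1.
B: fails — Rvw but no z with Rvz and Rzw.
C: satisfies the condition.
D: satisfies the condition.
E: satisfies the condition.

C, D, E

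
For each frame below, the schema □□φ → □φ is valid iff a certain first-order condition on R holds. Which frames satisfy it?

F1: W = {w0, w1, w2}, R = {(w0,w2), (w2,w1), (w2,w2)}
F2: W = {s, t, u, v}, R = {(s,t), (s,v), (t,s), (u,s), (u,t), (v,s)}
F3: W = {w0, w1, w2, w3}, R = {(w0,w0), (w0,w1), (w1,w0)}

Frame correspondent (Sahlqvist): ∀x ∀y (Rxy → ∃z (Rxz ∧ Rzy)) — i.e. density.
F1: satisfies the condition.
F2: fails — Rts but no z with Rtz and Rzs.
F3: satisfies the condition.

F1, F3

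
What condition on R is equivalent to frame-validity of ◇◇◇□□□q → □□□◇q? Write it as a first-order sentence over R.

∀x ∀y ∀z ((xR³y ∧ xR³z) → ∃w (yR³w ∧ zRw))

This is a Sahlqvist (Geach-type) schema ◇^3□^3q → □^3◇^1q.
Minimal-valuation argument: fix x; take any y with xR^3y and any z with xR^3z. Set V(q) to the set of worlds R-reachable from y in exactly 3 steps. Then □^3q holds at y, so the antecedent holds at x; validity forces ◇^1q at z, giving a w with zR^1w and yR^3w.
First-order correspondent: ∀x ∀y ∀z ((xR³y ∧ xR³z) → ∃w (yR³w ∧ zRw)).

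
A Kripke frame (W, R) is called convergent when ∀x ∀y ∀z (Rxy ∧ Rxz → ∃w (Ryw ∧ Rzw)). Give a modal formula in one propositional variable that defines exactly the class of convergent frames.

A defining formula is ◇□q → □◇q (the .2 axiom).
Suppose ◇□q→□◇q is valid. Take Rxy, Rxz and set V(q)={w : Ryw}. Then □q at y so ◇□q at x, so □◇q at x, so ◇q at z, giving w with Rzw and Ryw.

◇□q → □◇q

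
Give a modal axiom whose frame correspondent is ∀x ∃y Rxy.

□p → ◇p

This is seriality; the standard corresponding axiom is D: □p → ◇p.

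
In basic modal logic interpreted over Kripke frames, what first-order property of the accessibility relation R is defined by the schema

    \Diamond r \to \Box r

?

This schema is the CD axiom.
Its frame correspondent is partial functionality — \forall x \forall y \forall z (Rxy \wedge Rxz \to y = z).

Partial functionality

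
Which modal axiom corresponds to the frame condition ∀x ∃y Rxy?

The condition is seriality. The D schema □p → ◇p defines it.

□p → ◇p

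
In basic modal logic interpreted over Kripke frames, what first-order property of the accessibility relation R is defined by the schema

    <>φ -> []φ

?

partial functionality: forall x forall y forall z (Rxy & Rxz -> y = z)

Suppose ◇φ→□φ is valid. Take Rxy, Rxz and set V(φ)={y}. Then ◇φ at x, so □φ at x, so φ at z, i.e. z=y.
Conversely, on a frame with partial functionality the schema holds at every world under every valuation.
Frame condition: forall x forall y forall z (Rxy & Rxz -> y = z).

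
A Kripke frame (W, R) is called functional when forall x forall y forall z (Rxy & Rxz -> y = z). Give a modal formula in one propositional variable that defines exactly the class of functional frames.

A defining formula is ◇s → □s (the CD axiom).
Suppose ◇s→□s is valid. Take Rxy, Rxz and set V(s)={y}. Then ◇s at x, so □s at x, so s at z, i.e. z=y.

◇s → □s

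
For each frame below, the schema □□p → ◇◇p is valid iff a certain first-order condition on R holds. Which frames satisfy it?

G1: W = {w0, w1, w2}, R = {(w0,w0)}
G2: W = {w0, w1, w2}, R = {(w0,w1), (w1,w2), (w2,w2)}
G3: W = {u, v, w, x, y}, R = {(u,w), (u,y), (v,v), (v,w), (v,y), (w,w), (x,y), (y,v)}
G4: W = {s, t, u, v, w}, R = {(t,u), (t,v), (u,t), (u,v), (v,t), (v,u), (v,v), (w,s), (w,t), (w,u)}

This is the axiom for a generalized confluence (Geach) condition; its first-order frame correspondent is ∀x ∃w (xR²w ∧ xR²w).
G1: fails — at w1 but no w with w1R²w and w1R²w.
G2: holds.
G3: holds.
G4: fails — at s but no w* with sR²w* and sR²w*.

G2, G3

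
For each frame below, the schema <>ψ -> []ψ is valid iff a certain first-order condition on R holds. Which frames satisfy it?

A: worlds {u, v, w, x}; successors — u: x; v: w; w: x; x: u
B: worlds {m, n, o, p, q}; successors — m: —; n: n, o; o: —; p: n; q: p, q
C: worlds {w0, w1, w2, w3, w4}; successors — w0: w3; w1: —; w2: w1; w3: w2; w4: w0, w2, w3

This is the axiom for partial functionality; its first-order frame correspondent is forall x forall y forall z (Rxy & Rxz -> y = z).
A: holds.
B: fails — n sees both n and o.
C: fails — w4 sees both w0 and w2.
Valid on: A.

A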